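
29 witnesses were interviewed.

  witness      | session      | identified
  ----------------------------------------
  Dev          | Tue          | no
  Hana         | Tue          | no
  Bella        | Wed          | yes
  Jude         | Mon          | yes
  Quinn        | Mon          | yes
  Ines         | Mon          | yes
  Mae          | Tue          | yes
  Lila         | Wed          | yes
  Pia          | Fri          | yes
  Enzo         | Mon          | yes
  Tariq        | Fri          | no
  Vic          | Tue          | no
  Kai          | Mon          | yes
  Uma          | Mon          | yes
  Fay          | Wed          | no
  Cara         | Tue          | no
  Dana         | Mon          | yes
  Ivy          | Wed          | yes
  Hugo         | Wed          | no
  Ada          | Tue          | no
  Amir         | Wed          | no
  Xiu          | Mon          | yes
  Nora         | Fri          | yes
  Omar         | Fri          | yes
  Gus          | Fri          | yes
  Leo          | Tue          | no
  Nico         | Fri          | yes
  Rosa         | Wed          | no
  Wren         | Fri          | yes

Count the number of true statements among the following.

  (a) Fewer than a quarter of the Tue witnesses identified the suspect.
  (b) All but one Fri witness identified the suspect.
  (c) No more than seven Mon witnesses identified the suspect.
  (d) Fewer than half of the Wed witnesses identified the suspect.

3

(a) Tue: |A| = 7, |A ∩ B| = 1; needs |A ∩ B| / |A| < 1/4 — true.
(b) Fri: |A| = 7, |A ∩ B| = 6; needs |A ∖ B| = 1 — true.
(c) Mon: |A| = 8, |A ∩ B| = 8; needs |A ∩ B| ≤ 7 — false.
(d) Wed: |A| = 7, |A ∩ B| = 3; needs |A ∩ B| < |A ∖ B| — true.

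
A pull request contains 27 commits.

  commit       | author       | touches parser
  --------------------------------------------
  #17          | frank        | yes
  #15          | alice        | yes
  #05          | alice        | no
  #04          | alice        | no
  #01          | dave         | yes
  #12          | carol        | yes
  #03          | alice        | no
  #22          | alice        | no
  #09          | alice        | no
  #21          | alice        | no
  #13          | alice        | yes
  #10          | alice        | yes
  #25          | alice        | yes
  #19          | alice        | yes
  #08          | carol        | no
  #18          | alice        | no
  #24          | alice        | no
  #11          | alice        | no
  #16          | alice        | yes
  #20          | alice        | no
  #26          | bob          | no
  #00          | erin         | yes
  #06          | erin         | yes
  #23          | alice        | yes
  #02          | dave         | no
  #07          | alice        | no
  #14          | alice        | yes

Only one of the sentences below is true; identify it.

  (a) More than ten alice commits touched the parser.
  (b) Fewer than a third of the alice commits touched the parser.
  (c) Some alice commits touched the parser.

(c)

|A| = 19, |A ∩ B| = 8, |A ∖ B| = 11.
(a) requires |A ∩ B| > 10: false.
(b) requires |A ∩ B| / |A| < 1/3: false.
(c) requires A ∩ B ≠ ∅ (|A ∩ B| ≥ 1): true.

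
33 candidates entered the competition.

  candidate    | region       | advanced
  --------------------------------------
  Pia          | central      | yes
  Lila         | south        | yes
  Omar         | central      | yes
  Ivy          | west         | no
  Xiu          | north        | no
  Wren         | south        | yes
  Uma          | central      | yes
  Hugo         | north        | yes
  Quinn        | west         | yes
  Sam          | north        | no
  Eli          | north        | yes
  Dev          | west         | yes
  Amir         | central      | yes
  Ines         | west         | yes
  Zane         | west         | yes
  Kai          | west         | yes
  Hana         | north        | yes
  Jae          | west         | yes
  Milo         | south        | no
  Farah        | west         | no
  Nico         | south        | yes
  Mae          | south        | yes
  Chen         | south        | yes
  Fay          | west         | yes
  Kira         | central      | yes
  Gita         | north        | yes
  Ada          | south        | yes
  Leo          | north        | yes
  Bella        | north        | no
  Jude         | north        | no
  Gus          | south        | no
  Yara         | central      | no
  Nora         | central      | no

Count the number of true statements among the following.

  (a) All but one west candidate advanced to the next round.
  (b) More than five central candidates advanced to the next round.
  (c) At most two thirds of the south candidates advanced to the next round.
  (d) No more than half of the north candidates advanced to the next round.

(a) west: |A| = 9, |A ∩ B| = 7; needs |A ∖ B| = 1 — false.
(b) central: |A| = 7, |A ∩ B| = 5; needs |A ∩ B| > 5 — false.
(c) south: |A| = 8, |A ∩ B| = 6; needs |A ∩ B| / |A| ≤ 2/3 — false.
(d) north: |A| = 9, |A ∩ B| = 5; needs |A ∩ B| ≤ |A ∖ B| — false.

0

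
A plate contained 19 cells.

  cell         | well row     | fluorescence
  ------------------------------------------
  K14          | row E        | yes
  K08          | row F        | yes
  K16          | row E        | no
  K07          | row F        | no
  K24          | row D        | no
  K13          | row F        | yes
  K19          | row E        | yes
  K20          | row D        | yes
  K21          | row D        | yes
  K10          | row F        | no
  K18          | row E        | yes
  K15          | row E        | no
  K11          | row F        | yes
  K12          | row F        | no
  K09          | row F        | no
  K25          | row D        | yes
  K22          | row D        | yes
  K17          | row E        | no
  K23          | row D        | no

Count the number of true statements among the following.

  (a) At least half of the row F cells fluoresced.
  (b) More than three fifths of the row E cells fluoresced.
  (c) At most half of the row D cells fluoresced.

0

(a) row F: |A| = 7, |A ∩ B| = 3; needs |A ∩ B| ≥ |A ∖ B| — false.
(b) row E: |A| = 6, |A ∩ B| = 3; needs |A ∩ B| / |A| > 3/5 — false.
(c) row D: |A| = 6, |A ∩ B| = 4; needs |A ∩ B| ≤ |A ∖ B| — false.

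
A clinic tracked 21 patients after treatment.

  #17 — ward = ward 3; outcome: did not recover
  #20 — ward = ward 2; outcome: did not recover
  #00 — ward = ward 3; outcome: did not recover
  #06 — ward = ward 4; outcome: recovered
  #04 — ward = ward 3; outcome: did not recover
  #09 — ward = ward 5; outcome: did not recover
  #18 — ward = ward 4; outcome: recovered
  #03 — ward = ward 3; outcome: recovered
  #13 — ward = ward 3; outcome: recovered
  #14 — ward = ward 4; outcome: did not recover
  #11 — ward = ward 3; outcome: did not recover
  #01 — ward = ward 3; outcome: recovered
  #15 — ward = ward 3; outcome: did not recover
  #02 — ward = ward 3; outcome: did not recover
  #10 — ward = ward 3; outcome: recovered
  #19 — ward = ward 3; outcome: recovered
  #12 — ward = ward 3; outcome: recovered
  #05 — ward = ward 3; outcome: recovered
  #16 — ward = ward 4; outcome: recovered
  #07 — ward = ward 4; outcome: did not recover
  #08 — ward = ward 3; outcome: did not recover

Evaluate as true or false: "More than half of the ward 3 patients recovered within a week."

False

The determiner here denotes the relation: |A ∩ B| > |A ∖ B|.
A (the restrictor) = {#17, #00, #04, #03, #13, #11, #01, #15, #02, #10, #19, #12, #05, #08}, |A| = 14.
A ∩ B = {#03, #13, #01, #10, #19, #12, #05}, so |A ∩ B| = 7.
A ∖ B = {#17, #00, #04, #11, #15, #02, #08}, so |A ∖ B| = 7.
7 = 7, so the statement is false.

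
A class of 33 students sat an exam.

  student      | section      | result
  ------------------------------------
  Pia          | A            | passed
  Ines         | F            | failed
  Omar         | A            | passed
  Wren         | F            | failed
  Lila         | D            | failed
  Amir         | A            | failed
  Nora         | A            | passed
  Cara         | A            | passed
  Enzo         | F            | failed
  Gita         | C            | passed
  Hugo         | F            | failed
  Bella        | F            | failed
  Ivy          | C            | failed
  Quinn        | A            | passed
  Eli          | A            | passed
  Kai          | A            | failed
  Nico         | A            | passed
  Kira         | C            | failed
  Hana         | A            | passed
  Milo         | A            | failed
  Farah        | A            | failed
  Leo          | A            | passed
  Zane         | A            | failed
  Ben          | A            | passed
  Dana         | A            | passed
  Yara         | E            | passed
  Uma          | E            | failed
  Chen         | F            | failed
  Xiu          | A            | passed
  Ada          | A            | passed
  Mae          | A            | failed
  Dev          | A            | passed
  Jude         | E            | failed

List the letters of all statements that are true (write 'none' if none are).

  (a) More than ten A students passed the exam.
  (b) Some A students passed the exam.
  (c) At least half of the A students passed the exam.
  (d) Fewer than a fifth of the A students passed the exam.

(a), (b), (c)

|A| = 20, |A ∩ B| = 14, |A ∖ B| = 6.
(a) |A ∩ B| > 10: holds.
(b) A ∩ B ≠ ∅ (|A ∩ B| ≥ 1): holds.
(c) |A ∩ B| ≥ |A ∖ B|: holds.
(d) |A ∩ B| / |A| < 1/5: fails.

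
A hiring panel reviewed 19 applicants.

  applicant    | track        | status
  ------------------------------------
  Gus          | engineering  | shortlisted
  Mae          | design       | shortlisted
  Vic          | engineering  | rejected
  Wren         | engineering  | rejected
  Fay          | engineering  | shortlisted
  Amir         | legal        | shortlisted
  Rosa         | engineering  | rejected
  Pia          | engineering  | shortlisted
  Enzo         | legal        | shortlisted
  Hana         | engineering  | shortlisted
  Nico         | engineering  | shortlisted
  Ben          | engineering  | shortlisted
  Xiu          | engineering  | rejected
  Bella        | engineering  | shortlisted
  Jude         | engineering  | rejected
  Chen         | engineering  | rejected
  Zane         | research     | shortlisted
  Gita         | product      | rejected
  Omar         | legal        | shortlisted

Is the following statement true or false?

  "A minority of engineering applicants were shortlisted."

'A minority of engineering applicants were shortlisted' holds iff |A ∩ B| < |A ∖ B|.
A (the restrictor) = {Gus, Vic, Wren, Fay, Rosa, Pia, Hana, Nico, Ben, Xiu, Bella, Jude, Chen}, |A| = 13.
A ∩ B = {Gus, Fay, Pia, Hana, Nico, Ben, Bella}, so |A ∩ B| = 7.
A ∖ B = {Vic, Wren, Rosa, Xiu, Jude, Chen}, so |A ∖ B| = 6.
7 > 6, so the statement is false.

False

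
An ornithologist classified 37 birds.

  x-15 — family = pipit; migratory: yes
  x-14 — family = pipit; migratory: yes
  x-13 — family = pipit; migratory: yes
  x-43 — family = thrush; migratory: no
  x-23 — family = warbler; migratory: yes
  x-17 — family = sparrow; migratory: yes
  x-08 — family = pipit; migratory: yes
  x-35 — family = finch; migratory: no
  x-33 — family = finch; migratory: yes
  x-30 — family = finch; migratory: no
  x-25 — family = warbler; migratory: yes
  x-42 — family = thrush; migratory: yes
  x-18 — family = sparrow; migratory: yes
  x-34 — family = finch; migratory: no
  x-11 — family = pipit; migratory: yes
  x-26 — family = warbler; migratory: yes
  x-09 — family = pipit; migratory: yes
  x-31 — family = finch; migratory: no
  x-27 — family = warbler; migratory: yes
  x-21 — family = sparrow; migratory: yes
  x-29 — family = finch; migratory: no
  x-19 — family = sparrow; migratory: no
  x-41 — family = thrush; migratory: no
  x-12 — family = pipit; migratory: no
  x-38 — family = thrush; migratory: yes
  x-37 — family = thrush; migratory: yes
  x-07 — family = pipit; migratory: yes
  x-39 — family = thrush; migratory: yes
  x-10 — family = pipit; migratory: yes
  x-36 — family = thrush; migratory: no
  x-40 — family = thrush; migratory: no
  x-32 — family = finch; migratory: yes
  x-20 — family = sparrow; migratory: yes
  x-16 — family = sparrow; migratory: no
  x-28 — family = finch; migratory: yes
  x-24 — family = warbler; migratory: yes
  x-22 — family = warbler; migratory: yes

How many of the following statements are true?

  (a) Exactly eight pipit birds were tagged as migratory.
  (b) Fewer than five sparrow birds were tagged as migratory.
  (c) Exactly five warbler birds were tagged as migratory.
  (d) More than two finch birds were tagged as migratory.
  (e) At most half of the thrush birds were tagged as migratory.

4

(a) pipit: |A| = 9, |A ∩ B| = 8; needs |A ∩ B| = 8 — true.
(b) sparrow: |A| = 6, |A ∩ B| = 4; needs |A ∩ B| < 5 — true.
(c) warbler: |A| = 6, |A ∩ B| = 6; needs |A ∩ B| = 5 — false.
(d) finch: |A| = 8, |A ∩ B| = 3; needs |A ∩ B| > 2 — true.
(e) thrush: |A| = 8, |A ∩ B| = 4; needs |A ∩ B| ≤ |A ∖ B| — true.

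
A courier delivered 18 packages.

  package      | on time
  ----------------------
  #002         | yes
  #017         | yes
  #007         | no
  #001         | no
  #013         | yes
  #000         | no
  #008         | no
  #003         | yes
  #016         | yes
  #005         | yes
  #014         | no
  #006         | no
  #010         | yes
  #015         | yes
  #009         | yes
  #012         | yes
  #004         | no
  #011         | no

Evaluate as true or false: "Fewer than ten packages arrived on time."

False

The determiner here denotes the relation: |A ∩ B| < 10.
|A| = 18, |A ∩ B| = 10, |A ∖ B| = 8.
|A ∩ B| = 10, so the statement is false.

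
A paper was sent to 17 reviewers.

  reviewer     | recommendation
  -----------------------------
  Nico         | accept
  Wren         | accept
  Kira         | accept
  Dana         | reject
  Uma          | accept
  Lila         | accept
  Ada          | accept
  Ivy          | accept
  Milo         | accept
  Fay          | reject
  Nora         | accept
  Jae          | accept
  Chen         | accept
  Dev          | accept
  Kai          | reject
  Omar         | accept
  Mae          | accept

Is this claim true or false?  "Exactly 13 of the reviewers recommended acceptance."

Truth condition: |A ∩ B| = 13.
|A| = 17, |A ∩ B| = 14, |A ∖ B| = 3.
|A ∩ B| = 14, so the statement is false.

False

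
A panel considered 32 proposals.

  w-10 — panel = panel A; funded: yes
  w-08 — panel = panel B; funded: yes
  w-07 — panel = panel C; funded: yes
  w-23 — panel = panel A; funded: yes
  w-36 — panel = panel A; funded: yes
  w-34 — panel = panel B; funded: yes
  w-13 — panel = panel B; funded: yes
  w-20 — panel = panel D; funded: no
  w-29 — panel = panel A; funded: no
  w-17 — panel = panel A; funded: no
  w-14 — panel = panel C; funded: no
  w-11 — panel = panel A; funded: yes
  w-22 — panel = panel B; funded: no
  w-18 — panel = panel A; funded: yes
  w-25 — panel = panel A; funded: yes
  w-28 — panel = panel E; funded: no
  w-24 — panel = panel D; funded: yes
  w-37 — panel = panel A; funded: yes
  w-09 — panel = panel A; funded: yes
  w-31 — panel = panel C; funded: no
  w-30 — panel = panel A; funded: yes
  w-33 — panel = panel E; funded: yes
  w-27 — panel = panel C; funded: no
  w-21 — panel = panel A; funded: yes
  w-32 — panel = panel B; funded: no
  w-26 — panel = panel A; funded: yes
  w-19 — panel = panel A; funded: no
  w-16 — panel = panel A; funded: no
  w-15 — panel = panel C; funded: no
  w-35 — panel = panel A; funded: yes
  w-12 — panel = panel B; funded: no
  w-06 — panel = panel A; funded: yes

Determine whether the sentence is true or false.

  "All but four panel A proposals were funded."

True

The determiner here denotes the relation: |A ∖ B| = 4.
|A| = 17, |A ∩ B| = 13, |A ∖ B| = 4.
|A ∖ B| = 4, so the statement is true.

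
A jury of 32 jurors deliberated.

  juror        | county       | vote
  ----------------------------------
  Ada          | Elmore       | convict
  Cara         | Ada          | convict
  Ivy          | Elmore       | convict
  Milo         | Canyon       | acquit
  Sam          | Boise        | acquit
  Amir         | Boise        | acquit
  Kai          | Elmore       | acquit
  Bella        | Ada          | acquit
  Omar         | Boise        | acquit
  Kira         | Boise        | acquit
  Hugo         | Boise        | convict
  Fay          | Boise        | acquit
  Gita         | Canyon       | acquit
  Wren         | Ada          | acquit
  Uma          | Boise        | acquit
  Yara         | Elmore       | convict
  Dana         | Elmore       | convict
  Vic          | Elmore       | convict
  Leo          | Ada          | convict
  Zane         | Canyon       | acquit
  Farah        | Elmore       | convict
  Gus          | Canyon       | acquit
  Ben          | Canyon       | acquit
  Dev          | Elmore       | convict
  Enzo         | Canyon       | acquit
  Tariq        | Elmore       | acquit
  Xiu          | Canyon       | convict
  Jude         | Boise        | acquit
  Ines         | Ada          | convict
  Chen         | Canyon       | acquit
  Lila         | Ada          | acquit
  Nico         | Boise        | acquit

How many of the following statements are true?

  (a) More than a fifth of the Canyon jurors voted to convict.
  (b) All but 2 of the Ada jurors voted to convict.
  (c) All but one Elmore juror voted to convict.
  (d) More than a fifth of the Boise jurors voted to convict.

(a) Canyon: |A| = 8, |A ∩ B| = 1; needs |A ∩ B| / |A| > 1/5 — false.
(b) Ada: |A| = 6, |A ∩ B| = 3; needs |A ∖ B| = 2 — false.
(c) Elmore: |A| = 9, |A ∩ B| = 7; needs |A ∖ B| = 1 — false.
(d) Boise: |A| = 9, |A ∩ B| = 1; needs |A ∩ B| / |A| > 1/5 — false.

0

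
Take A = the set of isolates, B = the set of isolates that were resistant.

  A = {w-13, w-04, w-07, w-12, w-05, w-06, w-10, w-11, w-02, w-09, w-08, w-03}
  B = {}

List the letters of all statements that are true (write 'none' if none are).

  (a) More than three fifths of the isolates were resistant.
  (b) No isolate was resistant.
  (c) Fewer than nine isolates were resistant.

|A| = 12, |A ∩ B| = 0, |A ∖ B| = 12.
(a) |A ∩ B| / |A| > 3/5: fails.
(b) A ∩ B = ∅ (|A ∩ B| = 0): holds.
(c) |A ∩ B| < 9: holds.

(b), (c)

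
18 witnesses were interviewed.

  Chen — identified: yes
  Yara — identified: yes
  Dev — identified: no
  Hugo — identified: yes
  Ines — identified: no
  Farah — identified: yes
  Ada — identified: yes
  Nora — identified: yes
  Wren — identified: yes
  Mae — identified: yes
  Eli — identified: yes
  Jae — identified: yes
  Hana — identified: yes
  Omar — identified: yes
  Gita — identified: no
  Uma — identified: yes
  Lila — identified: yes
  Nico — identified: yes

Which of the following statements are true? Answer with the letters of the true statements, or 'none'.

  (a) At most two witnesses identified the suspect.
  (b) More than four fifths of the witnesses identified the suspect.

|A| = 18, |A ∩ B| = 15, |A ∖ B| = 3.
(a) |A ∩ B| ≤ 2: fails.
(b) |A ∩ B| / |A| > 4/5: holds.

(b)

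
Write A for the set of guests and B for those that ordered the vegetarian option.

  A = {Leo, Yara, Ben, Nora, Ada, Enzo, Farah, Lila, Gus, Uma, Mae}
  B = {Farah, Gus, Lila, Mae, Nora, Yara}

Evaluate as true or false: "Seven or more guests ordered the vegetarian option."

The determiner here denotes the relation: |A ∩ B| ≥ 7.
A (the restrictor) = {Leo, Yara, Ben, Nora, Ada, Enzo, Farah, Lila, Gus, Uma, Mae}, |A| = 11.
A ∩ B = {Yara, Nora, Farah, Lila, Gus, Mae}, so |A ∩ B| = 6.
|A ∩ B| = 6, so the statement is false.

False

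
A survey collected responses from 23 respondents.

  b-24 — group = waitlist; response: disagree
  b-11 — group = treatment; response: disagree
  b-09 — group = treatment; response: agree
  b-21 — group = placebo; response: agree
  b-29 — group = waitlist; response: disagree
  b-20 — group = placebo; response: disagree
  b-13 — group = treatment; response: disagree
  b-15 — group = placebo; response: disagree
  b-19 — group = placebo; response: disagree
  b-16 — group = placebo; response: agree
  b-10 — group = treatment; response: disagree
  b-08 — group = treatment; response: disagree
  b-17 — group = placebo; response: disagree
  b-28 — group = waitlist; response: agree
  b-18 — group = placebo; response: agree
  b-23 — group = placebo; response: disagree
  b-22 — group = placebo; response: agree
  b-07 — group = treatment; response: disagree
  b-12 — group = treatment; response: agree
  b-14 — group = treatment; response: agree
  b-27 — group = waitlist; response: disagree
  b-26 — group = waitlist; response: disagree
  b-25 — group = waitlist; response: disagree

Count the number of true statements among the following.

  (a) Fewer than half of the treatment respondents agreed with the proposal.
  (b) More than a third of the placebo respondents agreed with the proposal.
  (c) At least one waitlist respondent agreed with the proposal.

3

(a) treatment: |A| = 8, |A ∩ B| = 3; needs |A ∩ B| < |A ∖ B| — true.
(b) placebo: |A| = 9, |A ∩ B| = 4; needs |A ∩ B| / |A| > 1/3 — true.
(c) waitlist: |A| = 6, |A ∩ B| = 1; needs A ∩ B ≠ ∅ (|A ∩ B| ≥ 1) — true.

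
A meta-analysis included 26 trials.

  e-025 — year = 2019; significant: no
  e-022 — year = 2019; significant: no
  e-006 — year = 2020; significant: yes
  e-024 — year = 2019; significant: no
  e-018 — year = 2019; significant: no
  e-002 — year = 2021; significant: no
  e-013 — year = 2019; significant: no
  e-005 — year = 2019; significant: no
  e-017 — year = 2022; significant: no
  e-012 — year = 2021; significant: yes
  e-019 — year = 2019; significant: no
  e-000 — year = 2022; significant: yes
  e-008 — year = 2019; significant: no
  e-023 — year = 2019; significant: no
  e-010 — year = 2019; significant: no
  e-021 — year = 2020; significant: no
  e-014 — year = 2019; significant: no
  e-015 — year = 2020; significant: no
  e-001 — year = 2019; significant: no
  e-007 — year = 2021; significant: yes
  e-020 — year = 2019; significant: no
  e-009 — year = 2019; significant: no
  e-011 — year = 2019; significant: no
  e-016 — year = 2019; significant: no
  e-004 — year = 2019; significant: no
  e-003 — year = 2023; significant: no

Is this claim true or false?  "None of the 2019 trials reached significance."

True

The determiner here denotes the relation: A ∩ B = ∅ (|A ∩ B| = 0).
|A| = 17, |A ∩ B| = 0, |A ∖ B| = 17.
So the statement is true.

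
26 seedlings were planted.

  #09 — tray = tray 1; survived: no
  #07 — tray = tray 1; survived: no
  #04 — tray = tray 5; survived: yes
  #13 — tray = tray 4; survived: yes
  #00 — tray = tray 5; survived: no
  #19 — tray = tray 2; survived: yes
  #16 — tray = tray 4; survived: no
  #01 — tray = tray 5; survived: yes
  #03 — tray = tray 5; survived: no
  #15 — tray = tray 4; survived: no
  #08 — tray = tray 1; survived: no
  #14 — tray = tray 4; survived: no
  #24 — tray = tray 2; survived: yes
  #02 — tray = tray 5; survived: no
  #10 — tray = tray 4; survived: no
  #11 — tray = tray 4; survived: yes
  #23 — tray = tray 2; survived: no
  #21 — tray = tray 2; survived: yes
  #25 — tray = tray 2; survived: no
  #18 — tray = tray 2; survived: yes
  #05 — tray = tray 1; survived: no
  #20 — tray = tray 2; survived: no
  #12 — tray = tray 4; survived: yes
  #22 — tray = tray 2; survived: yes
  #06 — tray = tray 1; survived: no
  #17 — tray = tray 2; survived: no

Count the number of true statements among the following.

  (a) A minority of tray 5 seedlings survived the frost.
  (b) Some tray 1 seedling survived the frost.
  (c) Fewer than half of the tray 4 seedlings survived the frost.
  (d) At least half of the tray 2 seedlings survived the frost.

3

(a) tray 5: |A| = 5, |A ∩ B| = 2; needs |A ∩ B| < |A ∖ B| — true.
(b) tray 1: |A| = 5, |A ∩ B| = 0; needs A ∩ B ≠ ∅ (|A ∩ B| ≥ 1) — false.
(c) tray 4: |A| = 7, |A ∩ B| = 3; needs |A ∩ B| < |A ∖ B| — true.
(d) tray 2: |A| = 9, |A ∩ B| = 5; needs |A ∩ B| ≥ |A ∖ B| — true.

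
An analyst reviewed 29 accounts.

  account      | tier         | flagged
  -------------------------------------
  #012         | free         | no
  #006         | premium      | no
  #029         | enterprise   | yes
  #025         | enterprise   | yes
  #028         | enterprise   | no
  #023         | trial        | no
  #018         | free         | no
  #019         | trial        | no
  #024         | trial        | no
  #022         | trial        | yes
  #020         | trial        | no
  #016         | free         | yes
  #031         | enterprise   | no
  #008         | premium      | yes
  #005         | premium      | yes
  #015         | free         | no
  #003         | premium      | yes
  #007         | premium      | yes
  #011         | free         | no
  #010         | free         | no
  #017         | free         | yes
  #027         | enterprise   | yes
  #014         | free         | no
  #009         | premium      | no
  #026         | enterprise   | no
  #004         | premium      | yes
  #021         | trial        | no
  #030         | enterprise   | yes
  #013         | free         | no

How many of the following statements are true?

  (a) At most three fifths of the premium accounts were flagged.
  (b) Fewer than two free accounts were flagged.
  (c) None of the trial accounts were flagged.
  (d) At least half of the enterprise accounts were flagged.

1

(a) premium: |A| = 7, |A ∩ B| = 5; needs |A ∩ B| / |A| ≤ 3/5 — false.
(b) free: |A| = 9, |A ∩ B| = 2; needs |A ∩ B| < 2 — false.
(c) trial: |A| = 6, |A ∩ B| = 1; needs A ∩ B = ∅ (|A ∩ B| = 0) — false.
(d) enterprise: |A| = 7, |A ∩ B| = 4; needs |A ∩ B| ≥ |A ∖ B| — true.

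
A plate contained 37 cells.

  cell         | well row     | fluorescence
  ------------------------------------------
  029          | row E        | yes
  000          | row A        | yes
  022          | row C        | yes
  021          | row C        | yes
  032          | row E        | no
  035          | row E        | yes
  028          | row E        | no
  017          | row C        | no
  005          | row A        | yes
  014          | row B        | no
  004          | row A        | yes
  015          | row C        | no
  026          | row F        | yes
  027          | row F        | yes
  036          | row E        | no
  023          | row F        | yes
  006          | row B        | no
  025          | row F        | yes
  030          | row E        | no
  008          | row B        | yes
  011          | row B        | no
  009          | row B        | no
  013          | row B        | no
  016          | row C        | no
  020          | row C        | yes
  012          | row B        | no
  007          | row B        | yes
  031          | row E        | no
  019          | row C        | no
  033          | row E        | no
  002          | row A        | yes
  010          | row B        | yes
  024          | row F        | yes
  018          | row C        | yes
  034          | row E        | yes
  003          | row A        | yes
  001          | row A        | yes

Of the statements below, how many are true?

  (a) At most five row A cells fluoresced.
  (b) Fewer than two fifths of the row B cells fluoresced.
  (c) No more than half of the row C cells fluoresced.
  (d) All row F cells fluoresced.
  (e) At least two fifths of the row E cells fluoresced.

(a) row A: |A| = 6, |A ∩ B| = 6; needs |A ∩ B| ≤ 5 — false.
(b) row B: |A| = 9, |A ∩ B| = 3; needs |A ∩ B| / |A| < 2/5 — true.
(c) row C: |A| = 8, |A ∩ B| = 4; needs |A ∩ B| ≤ |A ∖ B| — true.
(d) row F: |A| = 5, |A ∩ B| = 5; needs A ⊆ B, i.e. every element of A is in B (|A ∖ B| = 0) — true.
(e) row E: |A| = 9, |A ∩ B| = 3; needs |A ∩ B| / |A| ≥ 2/5 — false.

3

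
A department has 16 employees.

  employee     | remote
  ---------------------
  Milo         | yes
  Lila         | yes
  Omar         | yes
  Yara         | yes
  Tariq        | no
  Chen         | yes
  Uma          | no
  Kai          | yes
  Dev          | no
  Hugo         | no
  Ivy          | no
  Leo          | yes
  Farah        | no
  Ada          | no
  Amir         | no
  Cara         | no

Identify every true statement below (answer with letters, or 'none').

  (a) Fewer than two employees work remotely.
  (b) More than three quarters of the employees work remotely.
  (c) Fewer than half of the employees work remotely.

|A| = 16, |A ∩ B| = 7, |A ∖ B| = 9.
(a) |A ∩ B| < 2: fails.
(b) |A ∩ B| / |A| > 3/4: fails.
(c) |A ∩ B| < |A ∖ B|: holds.

(c)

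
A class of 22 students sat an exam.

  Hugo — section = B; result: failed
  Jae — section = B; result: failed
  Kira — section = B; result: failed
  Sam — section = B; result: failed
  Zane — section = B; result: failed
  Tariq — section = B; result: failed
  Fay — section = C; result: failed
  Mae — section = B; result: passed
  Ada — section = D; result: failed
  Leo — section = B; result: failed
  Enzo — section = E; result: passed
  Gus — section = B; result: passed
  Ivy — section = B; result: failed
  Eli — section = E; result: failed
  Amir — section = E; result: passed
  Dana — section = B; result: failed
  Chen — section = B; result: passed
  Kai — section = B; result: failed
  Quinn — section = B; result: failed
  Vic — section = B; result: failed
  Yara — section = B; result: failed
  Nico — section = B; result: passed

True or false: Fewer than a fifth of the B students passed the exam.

False

'Fewer than a fifth of the B students passed the exam' holds iff |A ∩ B| / |A| < 1/5.
|A| = 17, |A ∩ B| = 4, |A ∖ B| = 13.
|A ∩ B|/|A| = 4/17, so the statement is false.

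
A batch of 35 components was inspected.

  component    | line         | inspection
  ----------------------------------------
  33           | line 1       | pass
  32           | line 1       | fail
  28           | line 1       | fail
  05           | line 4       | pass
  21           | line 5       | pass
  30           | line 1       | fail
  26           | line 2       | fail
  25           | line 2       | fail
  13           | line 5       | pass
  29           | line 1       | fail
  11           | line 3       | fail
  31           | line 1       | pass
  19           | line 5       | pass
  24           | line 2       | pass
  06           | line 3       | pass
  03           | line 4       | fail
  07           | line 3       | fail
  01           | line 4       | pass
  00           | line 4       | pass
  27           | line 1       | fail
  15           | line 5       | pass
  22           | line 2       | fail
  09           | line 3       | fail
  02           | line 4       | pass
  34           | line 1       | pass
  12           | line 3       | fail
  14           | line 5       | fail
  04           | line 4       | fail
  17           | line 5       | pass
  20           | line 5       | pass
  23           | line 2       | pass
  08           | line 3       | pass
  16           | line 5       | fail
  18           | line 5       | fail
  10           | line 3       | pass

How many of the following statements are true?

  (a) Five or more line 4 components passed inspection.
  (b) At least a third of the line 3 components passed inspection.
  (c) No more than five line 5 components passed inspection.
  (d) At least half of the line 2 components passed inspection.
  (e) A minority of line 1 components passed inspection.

(a) line 4: |A| = 6, |A ∩ B| = 4; needs |A ∩ B| ≥ 5 — false.
(b) line 3: |A| = 7, |A ∩ B| = 3; needs |A ∩ B| / |A| ≥ 1/3 — true.
(c) line 5: |A| = 9, |A ∩ B| = 6; needs |A ∩ B| ≤ 5 — false.
(d) line 2: |A| = 5, |A ∩ B| = 2; needs |A ∩ B| ≥ |A ∖ B| — false.
(e) line 1: |A| = 8, |A ∩ B| = 3; needs |A ∩ B| < |A ∖ B| — true.

2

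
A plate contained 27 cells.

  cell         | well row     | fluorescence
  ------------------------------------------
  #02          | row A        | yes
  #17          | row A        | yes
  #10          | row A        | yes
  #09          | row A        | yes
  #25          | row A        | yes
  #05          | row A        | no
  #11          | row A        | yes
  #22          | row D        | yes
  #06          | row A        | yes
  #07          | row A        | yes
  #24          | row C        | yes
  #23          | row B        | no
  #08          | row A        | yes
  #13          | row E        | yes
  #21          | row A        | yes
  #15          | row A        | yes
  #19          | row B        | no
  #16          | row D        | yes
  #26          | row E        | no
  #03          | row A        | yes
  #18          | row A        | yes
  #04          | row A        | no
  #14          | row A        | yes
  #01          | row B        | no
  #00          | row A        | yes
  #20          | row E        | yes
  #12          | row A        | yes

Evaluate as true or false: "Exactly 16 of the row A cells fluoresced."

True

Truth condition: |A ∩ B| = 16.
|A| = 18, |A ∩ B| = 16, |A ∖ B| = 2.
|A ∩ B| = 16, so the statement is true.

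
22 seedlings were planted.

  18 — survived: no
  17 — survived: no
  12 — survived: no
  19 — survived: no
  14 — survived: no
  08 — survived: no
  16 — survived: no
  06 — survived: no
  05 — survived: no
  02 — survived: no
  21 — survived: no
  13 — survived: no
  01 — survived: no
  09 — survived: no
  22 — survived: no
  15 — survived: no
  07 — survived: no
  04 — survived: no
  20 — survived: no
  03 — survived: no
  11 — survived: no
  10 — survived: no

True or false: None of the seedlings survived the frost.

Truth condition: A ∩ B = ∅ (|A ∩ B| = 0).
|A| = 22, |A ∩ B| = 0, |A ∖ B| = 22.
So the statement is true.

True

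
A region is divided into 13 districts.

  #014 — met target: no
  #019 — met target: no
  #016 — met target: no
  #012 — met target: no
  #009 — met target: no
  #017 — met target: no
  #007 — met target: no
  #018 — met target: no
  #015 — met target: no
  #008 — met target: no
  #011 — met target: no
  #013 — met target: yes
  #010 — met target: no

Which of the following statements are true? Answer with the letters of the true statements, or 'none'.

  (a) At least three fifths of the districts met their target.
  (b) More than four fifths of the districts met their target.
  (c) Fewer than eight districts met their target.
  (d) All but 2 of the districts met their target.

(c)

|A| = 13, |A ∩ B| = 1, |A ∖ B| = 12.
(a) |A ∩ B| / |A| ≥ 3/5: fails.
(b) |A ∩ B| / |A| > 4/5: fails.
(c) |A ∩ B| < 8: holds.
(d) |A ∖ B| = 2: fails.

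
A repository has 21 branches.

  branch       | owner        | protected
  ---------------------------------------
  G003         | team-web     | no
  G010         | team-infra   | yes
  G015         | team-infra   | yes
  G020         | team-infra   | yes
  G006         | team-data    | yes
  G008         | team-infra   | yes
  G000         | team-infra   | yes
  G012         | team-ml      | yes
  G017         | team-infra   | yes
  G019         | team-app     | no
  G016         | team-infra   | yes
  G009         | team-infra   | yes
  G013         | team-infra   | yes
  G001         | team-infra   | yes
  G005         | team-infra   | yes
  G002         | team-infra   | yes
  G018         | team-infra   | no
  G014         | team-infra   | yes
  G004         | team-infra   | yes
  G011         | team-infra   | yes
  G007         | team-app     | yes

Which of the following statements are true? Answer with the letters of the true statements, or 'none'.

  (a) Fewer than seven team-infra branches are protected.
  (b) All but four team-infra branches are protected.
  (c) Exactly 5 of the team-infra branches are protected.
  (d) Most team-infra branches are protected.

|A| = 16, |A ∩ B| = 15, |A ∖ B| = 1.
(a) |A ∩ B| < 7: fails.
(b) |A ∖ B| = 4: fails.
(c) |A ∩ B| = 5: fails.
(d) |A ∩ B| > |A ∖ B|: holds.

(d)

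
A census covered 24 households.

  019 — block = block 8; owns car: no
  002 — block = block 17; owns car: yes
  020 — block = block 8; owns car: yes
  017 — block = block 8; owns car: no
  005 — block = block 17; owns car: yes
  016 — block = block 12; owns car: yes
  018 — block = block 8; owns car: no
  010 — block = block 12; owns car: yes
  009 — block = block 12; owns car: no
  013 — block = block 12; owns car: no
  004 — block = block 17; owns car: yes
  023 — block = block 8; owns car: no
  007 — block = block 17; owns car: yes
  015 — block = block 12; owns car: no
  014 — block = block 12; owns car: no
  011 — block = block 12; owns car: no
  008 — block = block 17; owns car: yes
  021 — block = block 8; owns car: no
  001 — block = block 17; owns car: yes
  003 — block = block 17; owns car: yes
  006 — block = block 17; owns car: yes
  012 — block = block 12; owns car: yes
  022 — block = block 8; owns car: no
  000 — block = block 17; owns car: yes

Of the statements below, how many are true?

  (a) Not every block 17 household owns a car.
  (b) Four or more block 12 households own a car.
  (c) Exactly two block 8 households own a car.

(a) block 17: |A| = 9, |A ∩ B| = 9; needs A ⊄ B (|A ∖ B| ≥ 1) — false.
(b) block 12: |A| = 8, |A ∩ B| = 3; needs |A ∩ B| ≥ 4 — false.
(c) block 8: |A| = 7, |A ∩ B| = 1; needs |A ∩ B| = 2 — false.

0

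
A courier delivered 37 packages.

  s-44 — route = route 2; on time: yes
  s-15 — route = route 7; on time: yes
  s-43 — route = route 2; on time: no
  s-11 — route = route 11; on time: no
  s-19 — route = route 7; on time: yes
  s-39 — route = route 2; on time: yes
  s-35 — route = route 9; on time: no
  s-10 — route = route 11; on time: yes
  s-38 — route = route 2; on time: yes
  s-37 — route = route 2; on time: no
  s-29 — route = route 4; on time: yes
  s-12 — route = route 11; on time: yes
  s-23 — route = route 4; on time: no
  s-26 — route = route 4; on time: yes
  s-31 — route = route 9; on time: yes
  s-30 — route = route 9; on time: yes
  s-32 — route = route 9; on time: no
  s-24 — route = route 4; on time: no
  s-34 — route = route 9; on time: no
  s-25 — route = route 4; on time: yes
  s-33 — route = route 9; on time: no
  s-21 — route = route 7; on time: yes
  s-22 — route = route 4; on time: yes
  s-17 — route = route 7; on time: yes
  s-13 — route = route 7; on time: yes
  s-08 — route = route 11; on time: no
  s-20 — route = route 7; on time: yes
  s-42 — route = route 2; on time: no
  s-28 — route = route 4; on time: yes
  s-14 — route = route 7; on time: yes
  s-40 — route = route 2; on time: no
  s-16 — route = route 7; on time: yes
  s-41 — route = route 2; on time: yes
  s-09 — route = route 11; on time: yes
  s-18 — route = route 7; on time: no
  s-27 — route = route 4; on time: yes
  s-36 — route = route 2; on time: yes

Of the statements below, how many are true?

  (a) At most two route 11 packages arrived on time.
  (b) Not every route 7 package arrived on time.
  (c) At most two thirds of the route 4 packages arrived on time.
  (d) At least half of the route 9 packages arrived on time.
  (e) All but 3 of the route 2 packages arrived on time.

1

(a) route 11: |A| = 5, |A ∩ B| = 3; needs |A ∩ B| ≤ 2 — false.
(b) route 7: |A| = 9, |A ∩ B| = 8; needs A ⊄ B (|A ∖ B| ≥ 1) — true.
(c) route 4: |A| = 8, |A ∩ B| = 6; needs |A ∩ B| / |A| ≤ 2/3 — false.
(d) route 9: |A| = 6, |A ∩ B| = 2; needs |A ∩ B| ≥ |A ∖ B| — false.
(e) route 2: |A| = 9, |A ∩ B| = 5; needs |A ∖ B| = 3 — false.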